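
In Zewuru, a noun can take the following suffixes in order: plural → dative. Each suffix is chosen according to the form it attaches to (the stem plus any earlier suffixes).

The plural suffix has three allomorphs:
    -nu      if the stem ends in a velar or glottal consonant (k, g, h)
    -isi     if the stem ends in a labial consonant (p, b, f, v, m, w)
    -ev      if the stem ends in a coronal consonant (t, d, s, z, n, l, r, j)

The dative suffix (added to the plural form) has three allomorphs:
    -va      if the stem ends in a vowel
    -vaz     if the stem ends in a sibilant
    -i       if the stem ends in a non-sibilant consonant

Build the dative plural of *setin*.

setinevi

The final consonant of *setin* is /n/, which is coronal, so the plural suffix is -ev, giving *setinev*.
Since the final sound of the plural form *setinev* is /v/ (a non-sibilant consonant), it takes -i, giving *setinevi*.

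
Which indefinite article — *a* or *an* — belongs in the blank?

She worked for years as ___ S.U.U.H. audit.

The indefinite article is chosen by the initial *sound* of the following word, not its spelling.
The initialism *S.U.U.H.* is read letter by letter; the first letter, S, is pronounced /ɛs/, which begins with a vowel sound.
So the article is *an*: She worked for years as an S.U.U.H. audit.

an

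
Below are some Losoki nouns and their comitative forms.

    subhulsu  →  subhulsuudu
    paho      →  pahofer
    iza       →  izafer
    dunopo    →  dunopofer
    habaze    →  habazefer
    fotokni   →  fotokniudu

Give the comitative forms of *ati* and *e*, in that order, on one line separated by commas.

Looking at the last vowel of each stem: -udu when the last vowel of the stem is a high vowel (*subhulsu*, *fotokni*); -fer when the last vowel of the stem is a non-high vowel (*paho*, *iza*, *dunopo*, *habaze*).
*ati*: last vowel = /i/, a high vowel → -udu → *atiudu*.
*e*: last vowel = /e/, a non-high vowel → -fer → *efer*.

atiudu, efer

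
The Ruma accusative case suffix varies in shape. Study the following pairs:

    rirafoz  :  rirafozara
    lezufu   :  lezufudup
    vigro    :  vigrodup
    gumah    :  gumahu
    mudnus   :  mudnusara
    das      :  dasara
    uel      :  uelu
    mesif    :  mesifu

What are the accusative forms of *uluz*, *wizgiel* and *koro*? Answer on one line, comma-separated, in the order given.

Looking at the final sound of each stem: -ara when the stem ends in a sibilant (*rirafoz*, *mudnus*, *das*); -u when the stem ends in a non-sibilant consonant (*gumah*, *uel*, *mesif*); -dup when the stem ends in a vowel (*lezufu*, *vigro*).
The final sound of *uluz* is /z/, which is a sibilant, so the suffix is -ara, giving *uluzara*.
The final sound of *wizgiel* is /l/, which is a non-sibilant consonant, so the suffix is -u, giving *wizgielu*.
Since the final sound of *koro* is /o/ (a vowel), it takes -dup, giving *korodup*.

uluzara, wizgielu, korodup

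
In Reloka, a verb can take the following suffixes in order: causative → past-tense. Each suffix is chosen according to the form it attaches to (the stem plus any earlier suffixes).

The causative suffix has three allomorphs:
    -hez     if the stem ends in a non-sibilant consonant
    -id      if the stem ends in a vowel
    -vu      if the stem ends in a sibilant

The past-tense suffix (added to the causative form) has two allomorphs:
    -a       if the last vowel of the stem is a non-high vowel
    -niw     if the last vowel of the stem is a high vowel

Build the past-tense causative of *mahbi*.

mahbiidniw

*mahbi*: final sound = /i/, a vowel → -id → *mahbiid*.
Since the last vowel of the causative form *mahbiid* is /i/ (a high vowel), it takes -niw, giving *mahbiidniw*.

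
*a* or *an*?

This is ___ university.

The indefinite article is chosen by the initial *sound* of the following word, not its spelling.
*university* begins with the sound /juː/ (u pronounced /juː/) — a consonant sound.
So the article is *a*: This is a university.

a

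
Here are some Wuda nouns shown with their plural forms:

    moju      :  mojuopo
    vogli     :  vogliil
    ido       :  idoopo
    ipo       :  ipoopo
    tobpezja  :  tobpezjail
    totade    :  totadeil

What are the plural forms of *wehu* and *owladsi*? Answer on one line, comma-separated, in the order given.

The alternation tracks the last vowel of the stem — -opo when the last vowel of the stem is a rounded vowel (*moju*, *ido*, *ipo*); -il when the last vowel of the stem is an unrounded vowel (*vogli*, *tobpezja*, *totade*).
*wehu*: last vowel = /u/, a rounded vowel → -opo → *wehuopo*.
Since the last vowel of *owladsi* is /i/ (an unrounded vowel), it takes -il, giving *owladsiil*.

wehuopo, owladsiil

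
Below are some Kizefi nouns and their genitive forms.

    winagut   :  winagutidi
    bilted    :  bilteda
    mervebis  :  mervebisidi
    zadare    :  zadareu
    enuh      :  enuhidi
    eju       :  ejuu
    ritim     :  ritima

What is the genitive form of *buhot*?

buhotidi

The suffix is conditioned by the final sound: -idi when the stem ends in a voiceless consonant (*winagut*, *mervebis*, *enuh*); -a when the stem ends in a voiced consonant (*bilted*, *ritim*); -u when the stem ends in a vowel (*zadare*, *eju*).
*buhot* — final sound /t/ (a voiceless consonant) → -idi → *buhotidi*.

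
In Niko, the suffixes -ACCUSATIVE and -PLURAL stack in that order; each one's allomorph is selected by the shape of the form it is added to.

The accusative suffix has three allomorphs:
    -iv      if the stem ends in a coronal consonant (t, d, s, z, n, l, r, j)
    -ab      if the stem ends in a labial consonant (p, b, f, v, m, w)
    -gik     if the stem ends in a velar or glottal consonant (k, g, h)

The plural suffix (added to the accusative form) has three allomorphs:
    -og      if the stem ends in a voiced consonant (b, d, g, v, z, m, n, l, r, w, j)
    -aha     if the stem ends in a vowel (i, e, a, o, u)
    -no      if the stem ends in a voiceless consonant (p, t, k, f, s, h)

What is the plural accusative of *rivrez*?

rivrezivog

*rivrez*: final consonant = /z/, coronal → -iv → *rivreziv*.
The final sound of the accusative form *rivreziv* is /v/, which is a voiced consonant, so the plural suffix is -og, giving *rivrezivog*.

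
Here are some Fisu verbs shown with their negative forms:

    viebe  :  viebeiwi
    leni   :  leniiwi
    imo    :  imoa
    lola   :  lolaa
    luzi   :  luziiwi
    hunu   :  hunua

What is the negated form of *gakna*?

gaknaa

The pattern is front/back vowel harmony: -iwi when the last vowel of the stem is a front vowel (*viebe*, *leni*, *luzi*); -a when the last vowel of the stem is a back vowel (*imo*, *lola*, *hunu*).
*gakna*: last vowel = /a/, a back vowel → -a → *gaknaa*.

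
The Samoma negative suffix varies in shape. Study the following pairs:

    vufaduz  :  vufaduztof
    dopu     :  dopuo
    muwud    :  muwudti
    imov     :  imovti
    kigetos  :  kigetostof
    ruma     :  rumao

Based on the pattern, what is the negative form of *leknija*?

leknijao

Looking at the final sound of each stem: -tof when the stem ends in a sibilant (*vufaduz*, *kigetos*); -ti when the stem ends in a non-sibilant consonant (*muwud*, *imov*); -o when the stem ends in a vowel (*dopu*, *ruma*).
Since the final sound of *leknija* is /a/ (a vowel), it takes -o, giving *leknijao*.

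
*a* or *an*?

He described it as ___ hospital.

a

The indefinite article is chosen by the initial *sound* of the following word, not its spelling.
*hospital* begins with the sound /h/ (h is pronounced) — a consonant sound.
So the article is *a*: He described it as a hospital.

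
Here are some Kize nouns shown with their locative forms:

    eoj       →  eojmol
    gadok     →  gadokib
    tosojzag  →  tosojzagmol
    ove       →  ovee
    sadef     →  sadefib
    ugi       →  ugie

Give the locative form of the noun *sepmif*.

sepmifib

The alternation tracks the final sound of the stem — -ib when the stem ends in a voiceless consonant (*gadok*, *sadef*); -mol when the stem ends in a voiced consonant (*eoj*, *tosojzag*); -e when the stem ends in a vowel (*ove*, *ugi*).
Since the final sound of *sepmif* is /f/ (a voiceless consonant), it takes -ib, giving *sepmifib*.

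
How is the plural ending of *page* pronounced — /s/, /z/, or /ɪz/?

The stem *page* ends in a sibilant (/s, z, ʃ, ʒ, tʃ, dʒ/).
The plural suffix surfaces as /ɪz/ after sibilants, /s/ after other voiceless consonants, and /z/ after other voiced sounds.
So the plural -s on *page* is pronounced /ɪz/.

/ɪz/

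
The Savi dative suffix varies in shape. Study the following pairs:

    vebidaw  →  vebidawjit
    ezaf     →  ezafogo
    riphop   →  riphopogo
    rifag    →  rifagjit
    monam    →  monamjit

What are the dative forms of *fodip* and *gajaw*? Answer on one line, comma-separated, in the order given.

fodipogo, gajawjit

The pattern is voicing of the final consonant: -ogo when the stem ends in a voiceless consonant (*ezaf*, *riphop*); -jit when the stem ends in a voiced consonant (*vebidaw*, *rifag*, *monam*).
*fodip*: final consonant = /p/, voiceless → -ogo → *fodipogo*.
*gajaw* — final consonant /w/ (voiced) → -jit → *gajawjit*.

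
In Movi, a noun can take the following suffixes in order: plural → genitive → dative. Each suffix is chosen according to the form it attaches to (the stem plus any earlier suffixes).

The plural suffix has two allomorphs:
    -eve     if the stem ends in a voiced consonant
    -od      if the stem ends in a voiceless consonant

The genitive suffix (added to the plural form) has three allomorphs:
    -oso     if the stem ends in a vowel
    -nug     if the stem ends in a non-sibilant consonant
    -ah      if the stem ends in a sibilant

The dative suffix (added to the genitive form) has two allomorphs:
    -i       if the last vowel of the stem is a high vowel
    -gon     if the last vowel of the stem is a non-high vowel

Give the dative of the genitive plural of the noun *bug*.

*bug* — final consonant /g/ (voiced) → -eve → *bugeve*.
The plural form *bugeve* — final sound /e/ (a vowel) → -oso → *bugeveoso*.
The last vowel of the genitive form *bugeveoso* is /o/, which is a non-high vowel, so the dative suffix is -gon, giving *bugeveosogon*.

bugeveosogon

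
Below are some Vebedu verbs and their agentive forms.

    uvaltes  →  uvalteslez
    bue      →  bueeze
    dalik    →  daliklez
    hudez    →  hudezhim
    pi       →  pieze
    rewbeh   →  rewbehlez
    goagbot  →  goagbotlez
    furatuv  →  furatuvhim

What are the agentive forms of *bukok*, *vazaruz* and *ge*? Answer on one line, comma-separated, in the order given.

bukoklez, vazaruzhim, geeze

The pattern is voicing of the final sound: -lez when the stem ends in a voiceless consonant (*uvaltes*, *dalik*, *rewbeh*, *goagbot*); -him when the stem ends in a voiced consonant (*hudez*, *furatuv*); -eze when the stem ends in a vowel (*bue*, *pi*).
The final sound of *bukok* is /k/, which is a voiceless consonant, so the suffix is -lez, giving *bukoklez*.
The final sound of *vazaruz* is /z/, which is a voiced consonant, so the suffix is -him, giving *vazaruzhim*.
*ge*: final sound = /e/, a vowel → -eze → *geeze*.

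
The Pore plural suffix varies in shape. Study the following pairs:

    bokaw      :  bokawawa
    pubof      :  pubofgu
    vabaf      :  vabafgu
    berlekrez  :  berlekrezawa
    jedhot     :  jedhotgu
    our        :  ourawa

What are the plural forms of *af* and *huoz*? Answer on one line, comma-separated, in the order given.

afgu, huozawa

The alternation tracks the final consonant of the stem — -gu when the stem ends in a voiceless consonant (*pubof*, *vabaf*, *jedhot*); -awa when the stem ends in a voiced consonant (*bokaw*, *berlekrez*, *our*).
The final consonant of *af* is /f/, which is voiceless, so the suffix is -gu, giving *afgu*.
*huoz*: final consonant = /z/, voiced → -awa → *huozawa*.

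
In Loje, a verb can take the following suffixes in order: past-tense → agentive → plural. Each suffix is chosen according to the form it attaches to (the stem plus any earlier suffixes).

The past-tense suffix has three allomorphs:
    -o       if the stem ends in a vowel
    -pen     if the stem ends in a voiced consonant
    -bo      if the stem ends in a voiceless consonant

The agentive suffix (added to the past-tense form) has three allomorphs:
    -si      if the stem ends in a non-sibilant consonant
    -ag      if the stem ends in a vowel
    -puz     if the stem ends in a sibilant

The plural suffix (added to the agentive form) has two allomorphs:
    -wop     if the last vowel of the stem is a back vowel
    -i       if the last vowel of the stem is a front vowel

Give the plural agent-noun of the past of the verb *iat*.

iatboagwop

*iat*: final sound = /t/, a voiceless consonant → -bo → *iatbo*.
The final sound of the past-tense form *iatbo* is /o/, which is a vowel, so the agentive suffix is -ag, giving *iatboag*.
The agentive form *iatboag*: last vowel = /a/, a back vowel → -wop → *iatboagwop*.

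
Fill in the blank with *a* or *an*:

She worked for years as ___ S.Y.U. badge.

an

The indefinite article is chosen by the initial *sound* of the following word, not its spelling.
The initialism *S.Y.U.* is read letter by letter; the first letter, S, is pronounced /ɛs/, which begins with a vowel sound.
So the article is *an*: She worked for years as an S.Y.U. badge.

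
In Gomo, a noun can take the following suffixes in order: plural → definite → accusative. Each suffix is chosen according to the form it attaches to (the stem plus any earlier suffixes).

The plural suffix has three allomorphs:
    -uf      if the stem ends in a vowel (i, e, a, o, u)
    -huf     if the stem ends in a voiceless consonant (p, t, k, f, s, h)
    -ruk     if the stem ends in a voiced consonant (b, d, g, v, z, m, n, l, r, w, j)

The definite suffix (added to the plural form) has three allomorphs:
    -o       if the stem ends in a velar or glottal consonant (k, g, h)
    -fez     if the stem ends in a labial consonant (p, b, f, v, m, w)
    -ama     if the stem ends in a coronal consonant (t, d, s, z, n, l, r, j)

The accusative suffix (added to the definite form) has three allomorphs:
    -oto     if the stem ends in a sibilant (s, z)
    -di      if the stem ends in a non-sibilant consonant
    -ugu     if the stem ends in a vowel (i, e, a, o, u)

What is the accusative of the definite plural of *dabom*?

The final sound of *dabom* is /m/, which is a voiced consonant, so the plural suffix is -ruk, giving *dabomruk*.
The plural form *dabomruk* — final consonant /k/ (velar/glottal) → -o → *dabomruko*.
Since the final sound of the definite form *dabomruko* is /o/ (a vowel), it takes -ugu, giving *dabomrukougu*.

dabomrukougu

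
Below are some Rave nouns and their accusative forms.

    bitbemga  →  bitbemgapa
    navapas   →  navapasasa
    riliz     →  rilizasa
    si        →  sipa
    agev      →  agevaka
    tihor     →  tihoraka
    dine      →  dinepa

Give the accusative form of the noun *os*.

osasa

The suffix is conditioned by the final sound: -asa when the stem ends in a sibilant (*navapas*, *riliz*); -aka when the stem ends in a non-sibilant consonant (*agev*, *tihor*); -pa when the stem ends in a vowel (*bitbemga*, *si*, *dine*).
*os*: final sound = /s/, a sibilant → -asa → *osasa*.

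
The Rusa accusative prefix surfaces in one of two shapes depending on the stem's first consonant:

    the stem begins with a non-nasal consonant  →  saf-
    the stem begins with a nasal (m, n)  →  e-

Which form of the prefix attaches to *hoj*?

saf-

The first consonant of *hoj* is /h/, which is non-nasal, so the prefix is saf-.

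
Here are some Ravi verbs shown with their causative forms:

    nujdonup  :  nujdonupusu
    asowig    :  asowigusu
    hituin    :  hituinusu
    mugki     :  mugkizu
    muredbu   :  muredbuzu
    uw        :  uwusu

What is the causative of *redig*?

The suffix is conditioned by the final sound: -usu when the stem ends in a consonant (*nujdonup*, *asowig*, *hituin*, *uw*); -zu when the stem ends in a vowel (*mugki*, *muredbu*).
*redig*: final sound = /g/, a consonant → -usu → *redigusu*.

redigusu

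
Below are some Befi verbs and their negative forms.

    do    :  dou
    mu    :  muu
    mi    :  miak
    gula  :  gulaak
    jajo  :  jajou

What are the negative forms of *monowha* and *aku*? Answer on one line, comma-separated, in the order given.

Looking at the last vowel of each stem: -u when the last vowel of the stem is a rounded vowel (*do*, *mu*, *jajo*); -ak when the last vowel of the stem is an unrounded vowel (*mi*, *gula*).
The last vowel of *monowha* is /a/, which is an unrounded vowel, so the suffix is -ak, giving *monowhaak*.
*aku*: last vowel = /u/, a rounded vowel → -u → *akuu*.

monowhaak, akuu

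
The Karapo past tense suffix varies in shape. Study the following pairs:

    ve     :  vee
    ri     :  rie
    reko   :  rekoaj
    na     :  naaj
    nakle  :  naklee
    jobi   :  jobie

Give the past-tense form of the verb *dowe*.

dowee

The pattern is front/back vowel harmony: -e when the last vowel of the stem is a front vowel (*ve*, *ri*, *nakle*, *jobi*); -aj when the last vowel of the stem is a back vowel (*reko*, *na*).
The last vowel of *dowe* is /e/, which is a front vowel, so the suffix is -e, giving *dowee*.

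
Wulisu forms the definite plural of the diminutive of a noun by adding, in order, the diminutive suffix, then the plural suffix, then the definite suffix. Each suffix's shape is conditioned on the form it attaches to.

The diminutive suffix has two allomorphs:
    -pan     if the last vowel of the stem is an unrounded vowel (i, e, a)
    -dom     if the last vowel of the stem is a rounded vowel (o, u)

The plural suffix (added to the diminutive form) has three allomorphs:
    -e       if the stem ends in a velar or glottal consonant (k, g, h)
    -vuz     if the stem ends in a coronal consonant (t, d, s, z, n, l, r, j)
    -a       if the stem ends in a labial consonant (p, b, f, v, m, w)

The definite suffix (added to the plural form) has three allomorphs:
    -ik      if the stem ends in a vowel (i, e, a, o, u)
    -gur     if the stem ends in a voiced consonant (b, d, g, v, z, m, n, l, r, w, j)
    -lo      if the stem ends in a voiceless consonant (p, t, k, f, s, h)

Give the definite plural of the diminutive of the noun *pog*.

pogdomaik

Since the last vowel of *pog* is /o/ (a rounded vowel), it takes -dom, giving *pogdom*.
The final consonant of the diminutive form *pogdom* is /m/, which is labial, so the plural suffix is -a, giving *pogdoma*.
The plural form *pogdoma*: final sound = /a/, a vowel → -ik → *pogdomaik*.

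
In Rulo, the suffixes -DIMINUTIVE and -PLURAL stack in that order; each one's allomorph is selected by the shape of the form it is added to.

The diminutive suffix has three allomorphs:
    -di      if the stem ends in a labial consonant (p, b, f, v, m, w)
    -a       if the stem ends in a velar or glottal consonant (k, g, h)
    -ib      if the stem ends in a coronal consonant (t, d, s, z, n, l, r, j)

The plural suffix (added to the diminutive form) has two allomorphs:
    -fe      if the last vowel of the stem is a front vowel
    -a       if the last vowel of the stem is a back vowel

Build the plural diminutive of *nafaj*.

The final consonant of *nafaj* is /j/, which is coronal, so the diminutive suffix is -ib, giving *nafajib*.
The diminutive form *nafajib* — last vowel /i/ (a front vowel) → -fe → *nafajibfe*.

nafajibfe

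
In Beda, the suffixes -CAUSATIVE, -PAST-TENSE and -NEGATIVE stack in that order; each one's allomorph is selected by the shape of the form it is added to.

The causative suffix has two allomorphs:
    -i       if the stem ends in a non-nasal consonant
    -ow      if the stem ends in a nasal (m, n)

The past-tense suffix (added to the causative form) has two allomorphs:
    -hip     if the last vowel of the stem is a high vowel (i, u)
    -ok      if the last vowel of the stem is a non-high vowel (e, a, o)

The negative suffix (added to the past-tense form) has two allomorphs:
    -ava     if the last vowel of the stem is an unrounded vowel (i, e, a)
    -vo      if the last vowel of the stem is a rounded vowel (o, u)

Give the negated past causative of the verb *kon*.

konowokvo

The final consonant of *kon* is /n/, which is a nasal, so the causative suffix is -ow, giving *konow*.
The last vowel of the causative form *konow* is /o/, which is a non-high vowel, so the past-tense suffix is -ok, giving *konowok*.
The past-tense form *konowok*: last vowel = /o/, a rounded vowel → -vo → *konowokvo*.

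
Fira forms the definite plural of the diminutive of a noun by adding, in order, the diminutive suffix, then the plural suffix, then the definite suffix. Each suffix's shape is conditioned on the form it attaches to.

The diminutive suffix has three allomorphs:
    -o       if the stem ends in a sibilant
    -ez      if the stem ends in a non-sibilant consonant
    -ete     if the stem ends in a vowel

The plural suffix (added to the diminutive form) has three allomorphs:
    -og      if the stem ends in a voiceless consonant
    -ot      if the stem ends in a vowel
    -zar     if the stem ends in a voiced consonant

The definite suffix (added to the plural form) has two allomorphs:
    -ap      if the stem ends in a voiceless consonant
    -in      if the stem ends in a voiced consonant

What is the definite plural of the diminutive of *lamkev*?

*lamkev* — final sound /v/ (a non-sibilant consonant) → -ez → *lamkevez*.
The diminutive form *lamkevez* — final sound /z/ (a voiced consonant) → -zar → *lamkevezzar*.
The plural form *lamkevezzar* — final consonant /r/ (voiced) → -in → *lamkevezzarin*.

lamkevezzarin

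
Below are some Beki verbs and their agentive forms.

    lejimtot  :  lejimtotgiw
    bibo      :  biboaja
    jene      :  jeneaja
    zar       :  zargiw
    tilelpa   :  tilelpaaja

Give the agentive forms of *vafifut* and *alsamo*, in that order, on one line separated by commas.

The alternation tracks the final sound of the stem — -giw when the stem ends in a consonant (*lejimtot*, *zar*); -aja when the stem ends in a vowel (*bibo*, *jene*, *tilelpa*).
*vafifut* — final sound /t/ (a consonant) → -giw → *vafifutgiw*.
*alsamo*: final sound = /o/, a vowel → -aja → *alsamoaja*.

vafifutgiw, alsamoaja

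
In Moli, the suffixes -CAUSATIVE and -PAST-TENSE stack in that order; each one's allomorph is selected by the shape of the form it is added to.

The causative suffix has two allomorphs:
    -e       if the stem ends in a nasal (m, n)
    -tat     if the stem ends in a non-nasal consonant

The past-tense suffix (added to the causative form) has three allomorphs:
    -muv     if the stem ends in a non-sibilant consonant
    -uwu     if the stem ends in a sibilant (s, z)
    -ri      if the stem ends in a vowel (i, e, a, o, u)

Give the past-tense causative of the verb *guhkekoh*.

guhkekohtatmuv

Since the final consonant of *guhkekoh* is /h/ (non-nasal), it takes -tat, giving *guhkekohtat*.
The final sound of the causative form *guhkekohtat* is /t/, which is a non-sibilant consonant, so the past-tense suffix is -muv, giving *guhkekohtatmuv*.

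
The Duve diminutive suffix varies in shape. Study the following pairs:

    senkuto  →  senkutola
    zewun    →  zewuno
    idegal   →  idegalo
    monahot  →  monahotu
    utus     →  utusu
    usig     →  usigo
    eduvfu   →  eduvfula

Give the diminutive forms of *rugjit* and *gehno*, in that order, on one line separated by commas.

rugjitu, gehnola

The pattern is voicing of the final sound: -u when the stem ends in a voiceless consonant (*monahot*, *utus*); -o when the stem ends in a voiced consonant (*zewun*, *idegal*, *usig*); -la when the stem ends in a vowel (*senkuto*, *eduvfu*).
*rugjit* — final sound /t/ (a voiceless consonant) → -u → *rugjitu*.
*gehno*: final sound = /o/, a vowel → -la → *gehnola*.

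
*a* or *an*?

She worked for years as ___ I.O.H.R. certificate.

The indefinite article is chosen by the initial *sound* of the following word, not its spelling.
The initialism *I.O.H.R.* is read letter by letter; the first letter, I, is pronounced /aɪ/, which begins with a vowel sound.
So the article is *an*: She worked for years as an I.O.H.R. certificate.

an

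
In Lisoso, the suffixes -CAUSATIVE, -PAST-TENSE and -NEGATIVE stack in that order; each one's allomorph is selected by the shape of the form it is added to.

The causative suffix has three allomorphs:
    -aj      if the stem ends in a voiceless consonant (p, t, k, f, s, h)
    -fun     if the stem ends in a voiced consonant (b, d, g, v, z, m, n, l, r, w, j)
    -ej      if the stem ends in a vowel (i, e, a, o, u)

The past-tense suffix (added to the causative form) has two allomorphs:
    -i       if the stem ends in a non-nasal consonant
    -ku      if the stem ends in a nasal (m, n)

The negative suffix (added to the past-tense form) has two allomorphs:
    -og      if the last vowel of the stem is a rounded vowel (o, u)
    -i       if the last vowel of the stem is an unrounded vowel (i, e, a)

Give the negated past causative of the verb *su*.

suejii

*su*: final sound = /u/, a vowel → -ej → *suej*.
The causative form *suej*: final consonant = /j/, non-nasal → -i → *sueji*.
Since the last vowel of the past-tense form *sueji* is /i/ (an unrounded vowel), it takes -i, giving *suejii*.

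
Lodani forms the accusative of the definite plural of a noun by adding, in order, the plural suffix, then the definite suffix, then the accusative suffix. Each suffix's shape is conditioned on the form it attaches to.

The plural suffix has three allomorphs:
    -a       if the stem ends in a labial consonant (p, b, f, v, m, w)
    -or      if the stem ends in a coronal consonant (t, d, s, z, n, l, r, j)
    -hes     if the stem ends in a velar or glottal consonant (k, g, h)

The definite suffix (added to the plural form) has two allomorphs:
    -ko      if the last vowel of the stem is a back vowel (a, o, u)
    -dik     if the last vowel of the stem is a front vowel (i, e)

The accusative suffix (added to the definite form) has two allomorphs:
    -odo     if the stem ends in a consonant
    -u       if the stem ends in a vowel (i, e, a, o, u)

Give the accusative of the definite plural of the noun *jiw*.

jiwakou

The final consonant of *jiw* is /w/, which is labial, so the plural suffix is -a, giving *jiwa*.
The last vowel of the plural form *jiwa* is /a/, which is a back vowel, so the definite suffix is -ko, giving *jiwako*.
The definite form *jiwako*: final sound = /o/, a vowel → -u → *jiwakou*.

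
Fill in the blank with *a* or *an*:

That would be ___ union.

a

The indefinite article is chosen by the initial *sound* of the following word, not its spelling.
*union* begins with the sound /juː/ (u pronounced /juː/) — a consonant sound.
So the article is *a*: That would be a union.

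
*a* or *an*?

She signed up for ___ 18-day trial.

an

The indefinite article is chosen by the initial *sound* of the following word, not its spelling.
The number *18* is spoken "eighteen", beginning with /ˌeɪˈtiːn/ — a vowel sound.
So the article is *an*: She signed up for an 18-day trial.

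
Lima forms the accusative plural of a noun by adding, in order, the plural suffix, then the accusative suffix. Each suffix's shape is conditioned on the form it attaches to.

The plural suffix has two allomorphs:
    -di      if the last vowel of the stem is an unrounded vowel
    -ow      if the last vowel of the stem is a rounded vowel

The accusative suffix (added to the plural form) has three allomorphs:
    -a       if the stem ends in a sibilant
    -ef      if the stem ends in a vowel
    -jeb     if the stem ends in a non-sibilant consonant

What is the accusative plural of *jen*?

jendief

Since the last vowel of *jen* is /e/ (an unrounded vowel), it takes -di, giving *jendi*.
The final sound of the plural form *jendi* is /i/, which is a vowel, so the accusative suffix is -ef, giving *jendief*.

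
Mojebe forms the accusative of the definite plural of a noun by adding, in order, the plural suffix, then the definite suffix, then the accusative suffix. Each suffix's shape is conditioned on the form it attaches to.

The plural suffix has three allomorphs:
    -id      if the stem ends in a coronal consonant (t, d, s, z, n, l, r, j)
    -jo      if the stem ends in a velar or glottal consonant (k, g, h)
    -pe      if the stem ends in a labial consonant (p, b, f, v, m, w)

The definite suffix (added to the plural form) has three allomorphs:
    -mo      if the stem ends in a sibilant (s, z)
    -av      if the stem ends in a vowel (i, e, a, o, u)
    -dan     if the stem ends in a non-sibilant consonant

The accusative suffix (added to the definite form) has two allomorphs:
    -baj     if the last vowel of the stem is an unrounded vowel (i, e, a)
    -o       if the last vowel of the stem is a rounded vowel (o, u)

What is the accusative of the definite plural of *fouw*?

The final consonant of *fouw* is /w/, which is labial, so the plural suffix is -pe, giving *fouwpe*.
The final sound of the plural form *fouwpe* is /e/, which is a vowel, so the definite suffix is -av, giving *fouwpeav*.
The last vowel of the definite form *fouwpeav* is /a/, which is an unrounded vowel, so the accusative suffix is -baj, giving *fouwpeavbaj*.

fouwpeavbaj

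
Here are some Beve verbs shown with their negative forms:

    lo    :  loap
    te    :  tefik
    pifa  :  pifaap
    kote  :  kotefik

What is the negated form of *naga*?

nagaap

The alternation tracks the last vowel of the stem — -fik when the last vowel of the stem is a front vowel (*te*, *kote*); -ap when the last vowel of the stem is a back vowel (*lo*, *pifa*).
The last vowel of *naga* is /a/, which is a back vowel, so the suffix is -ap, giving *nagaap*.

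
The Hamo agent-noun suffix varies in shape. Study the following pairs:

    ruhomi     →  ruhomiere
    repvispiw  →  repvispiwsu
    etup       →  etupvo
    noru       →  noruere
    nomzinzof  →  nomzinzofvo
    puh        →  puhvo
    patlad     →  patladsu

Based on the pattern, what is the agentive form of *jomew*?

The pattern is voicing of the final sound: -vo when the stem ends in a voiceless consonant (*etup*, *nomzinzof*, *puh*); -su when the stem ends in a voiced consonant (*repvispiw*, *patlad*); -ere when the stem ends in a vowel (*ruhomi*, *noru*).
*jomew*: final sound = /w/, a voiced consonant → -su → *jomewsu*.

jomewsu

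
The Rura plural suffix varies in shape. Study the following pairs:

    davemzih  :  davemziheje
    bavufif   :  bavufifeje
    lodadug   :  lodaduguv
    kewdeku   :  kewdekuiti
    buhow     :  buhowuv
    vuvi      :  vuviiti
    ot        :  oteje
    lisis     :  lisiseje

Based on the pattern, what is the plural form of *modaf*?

The alternation tracks the final sound of the stem — -eje when the stem ends in a voiceless consonant (*davemzih*, *bavufif*, *ot*, *lisis*); -uv when the stem ends in a voiced consonant (*lodadug*, *buhow*); -iti when the stem ends in a vowel (*kewdeku*, *vuvi*).
*modaf* — final sound /f/ (a voiceless consonant) → -eje → *modafeje*.

modafeje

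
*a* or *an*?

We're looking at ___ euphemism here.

The indefinite article is chosen by the initial *sound* of the following word, not its spelling.
*euphemism* begins with the sound /juː/ (eu pronounced /juː/) — a consonant sound.
So the article is *a*: We're looking at a euphemism here.

a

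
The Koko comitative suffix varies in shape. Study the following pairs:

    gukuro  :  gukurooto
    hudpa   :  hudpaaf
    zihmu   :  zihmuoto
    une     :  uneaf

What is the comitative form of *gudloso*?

Looking at the last vowel of each stem: -oto when the last vowel of the stem is a rounded vowel (*gukuro*, *zihmu*); -af when the last vowel of the stem is an unrounded vowel (*hudpa*, *une*).
The last vowel of *gudloso* is /o/, which is a rounded vowel, so the suffix is -oto, giving *gudlosooto*.

gudlosooto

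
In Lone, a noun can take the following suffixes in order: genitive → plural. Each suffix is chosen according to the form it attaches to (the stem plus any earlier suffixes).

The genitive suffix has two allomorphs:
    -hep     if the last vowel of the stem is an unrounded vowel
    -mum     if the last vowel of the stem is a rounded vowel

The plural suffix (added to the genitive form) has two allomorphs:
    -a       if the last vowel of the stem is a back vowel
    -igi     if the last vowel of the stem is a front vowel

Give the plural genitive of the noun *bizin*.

bizinhepigi

Since the last vowel of *bizin* is /i/ (an unrounded vowel), it takes -hep, giving *bizinhep*.
The genitive form *bizinhep* — last vowel /e/ (a front vowel) → -igi → *bizinhepigi*.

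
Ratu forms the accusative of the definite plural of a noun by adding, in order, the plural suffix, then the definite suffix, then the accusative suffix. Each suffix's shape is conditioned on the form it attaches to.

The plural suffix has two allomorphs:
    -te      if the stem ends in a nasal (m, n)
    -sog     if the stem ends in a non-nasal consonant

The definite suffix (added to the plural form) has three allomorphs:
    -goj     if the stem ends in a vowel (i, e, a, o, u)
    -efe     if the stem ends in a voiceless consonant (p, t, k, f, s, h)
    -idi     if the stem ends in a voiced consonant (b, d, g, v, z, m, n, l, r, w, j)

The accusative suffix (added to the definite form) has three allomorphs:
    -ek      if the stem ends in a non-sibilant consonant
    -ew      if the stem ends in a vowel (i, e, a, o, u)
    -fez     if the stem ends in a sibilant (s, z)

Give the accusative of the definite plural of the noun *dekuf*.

*dekuf*: final consonant = /f/, non-nasal → -sog → *dekufsog*.
Since the final sound of the plural form *dekufsog* is /g/ (a voiced consonant), it takes -idi, giving *dekufsogidi*.
Since the final sound of the definite form *dekufsogidi* is /i/ (a vowel), it takes -ew, giving *dekufsogidiew*.

dekufsogidiew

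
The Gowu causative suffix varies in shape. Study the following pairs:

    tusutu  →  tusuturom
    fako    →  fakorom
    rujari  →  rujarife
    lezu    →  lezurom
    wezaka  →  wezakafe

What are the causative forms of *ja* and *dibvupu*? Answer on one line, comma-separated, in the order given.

jafe, dibvupurom

Looking at the last vowel of each stem: -rom when the last vowel of the stem is a rounded vowel (*tusutu*, *fako*, *lezu*); -fe when the last vowel of the stem is an unrounded vowel (*rujari*, *wezaka*).
Since the last vowel of *ja* is /a/ (an unrounded vowel), it takes -fe, giving *jafe*.
Since the last vowel of *dibvupu* is /u/ (a rounded vowel), it takes -rom, giving *dibvupurom*.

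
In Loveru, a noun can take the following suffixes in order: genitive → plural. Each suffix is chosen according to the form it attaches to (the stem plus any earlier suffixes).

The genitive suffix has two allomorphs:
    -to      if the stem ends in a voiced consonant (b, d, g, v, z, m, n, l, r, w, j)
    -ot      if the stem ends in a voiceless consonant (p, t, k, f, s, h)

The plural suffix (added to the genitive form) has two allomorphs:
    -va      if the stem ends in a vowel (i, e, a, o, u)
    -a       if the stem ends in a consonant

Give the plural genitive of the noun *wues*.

*wues*: final consonant = /s/, voiceless → -ot → *wuesot*.
The genitive form *wuesot*: final sound = /t/, a consonant → -a → *wuesota*.

wuesota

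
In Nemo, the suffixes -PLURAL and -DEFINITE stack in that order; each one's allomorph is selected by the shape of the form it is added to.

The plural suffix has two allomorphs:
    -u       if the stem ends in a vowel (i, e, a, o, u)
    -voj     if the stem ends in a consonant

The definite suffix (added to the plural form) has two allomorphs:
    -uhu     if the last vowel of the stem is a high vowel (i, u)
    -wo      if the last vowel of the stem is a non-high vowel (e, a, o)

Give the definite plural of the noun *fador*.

*fador* — final sound /r/ (a consonant) → -voj → *fadorvoj*.
Since the last vowel of the plural form *fadorvoj* is /o/ (a non-high vowel), it takes -wo, giving *fadorvojwo*.

fadorvojwo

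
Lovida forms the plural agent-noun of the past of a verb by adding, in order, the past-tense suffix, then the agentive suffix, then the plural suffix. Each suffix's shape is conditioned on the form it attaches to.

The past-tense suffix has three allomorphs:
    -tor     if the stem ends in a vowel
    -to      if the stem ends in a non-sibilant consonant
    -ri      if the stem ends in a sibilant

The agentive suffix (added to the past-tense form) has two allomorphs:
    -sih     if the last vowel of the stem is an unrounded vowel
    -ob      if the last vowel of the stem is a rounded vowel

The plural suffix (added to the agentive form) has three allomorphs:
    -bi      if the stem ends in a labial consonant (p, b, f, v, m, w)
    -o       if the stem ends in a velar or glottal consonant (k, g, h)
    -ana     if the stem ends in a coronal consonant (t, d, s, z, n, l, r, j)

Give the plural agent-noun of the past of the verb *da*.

Since the final sound of *da* is /a/ (a vowel), it takes -tor, giving *dator*.
The past-tense form *dator* — last vowel /o/ (a rounded vowel) → -ob → *datorob*.
The agentive form *datorob*: final consonant = /b/, labial → -bi → *datorobbi*.

datorobbi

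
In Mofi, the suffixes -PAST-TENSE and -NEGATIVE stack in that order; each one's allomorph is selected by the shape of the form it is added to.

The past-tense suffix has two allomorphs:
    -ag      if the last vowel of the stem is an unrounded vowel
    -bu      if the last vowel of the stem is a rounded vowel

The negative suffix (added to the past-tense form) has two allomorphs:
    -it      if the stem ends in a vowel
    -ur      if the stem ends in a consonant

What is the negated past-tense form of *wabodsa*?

wabodsaagur

Since the last vowel of *wabodsa* is /a/ (an unrounded vowel), it takes -ag, giving *wabodsaag*.
Since the final sound of the past-tense form *wabodsaag* is /g/ (a consonant), it takes -ur, giving *wabodsaagur*.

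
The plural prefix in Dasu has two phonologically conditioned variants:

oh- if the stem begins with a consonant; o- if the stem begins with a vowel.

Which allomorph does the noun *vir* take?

oh-

The first sound of *vir* is /v/, which is a consonant, so the prefix is oh-.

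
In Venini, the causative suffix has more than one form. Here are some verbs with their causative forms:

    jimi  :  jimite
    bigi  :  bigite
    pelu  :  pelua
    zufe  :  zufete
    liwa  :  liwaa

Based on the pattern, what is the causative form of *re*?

rete

The alternation tracks the last vowel of the stem — -te when the last vowel of the stem is a front vowel (*jimi*, *bigi*, *zufe*); -a when the last vowel of the stem is a back vowel (*pelu*, *liwa*).
*re* — last vowel /e/ (a front vowel) → -te → *rete*.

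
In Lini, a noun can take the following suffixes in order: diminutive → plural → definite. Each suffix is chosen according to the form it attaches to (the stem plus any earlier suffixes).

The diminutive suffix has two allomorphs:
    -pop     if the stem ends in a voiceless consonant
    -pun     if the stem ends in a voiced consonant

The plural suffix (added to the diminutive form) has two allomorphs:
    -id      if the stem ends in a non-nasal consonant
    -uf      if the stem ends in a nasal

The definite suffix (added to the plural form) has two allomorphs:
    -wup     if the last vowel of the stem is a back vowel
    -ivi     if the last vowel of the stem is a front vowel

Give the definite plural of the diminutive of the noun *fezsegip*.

fezsegippopidivi

Since the final consonant of *fezsegip* is /p/ (voiceless), it takes -pop, giving *fezsegippop*.
Since the final consonant of the diminutive form *fezsegippop* is /p/ (non-nasal), it takes -id, giving *fezsegippopid*.
The plural form *fezsegippopid*: last vowel = /i/, a front vowel → -ivi → *fezsegippopidivi*.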